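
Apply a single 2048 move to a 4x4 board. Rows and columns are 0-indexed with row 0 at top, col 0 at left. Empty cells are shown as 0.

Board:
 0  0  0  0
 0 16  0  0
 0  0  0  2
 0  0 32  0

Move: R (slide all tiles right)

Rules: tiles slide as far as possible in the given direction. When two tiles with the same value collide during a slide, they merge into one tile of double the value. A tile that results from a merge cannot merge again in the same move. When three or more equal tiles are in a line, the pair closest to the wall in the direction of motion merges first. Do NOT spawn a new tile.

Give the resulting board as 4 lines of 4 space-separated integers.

Slide right:
row 0: [0, 0, 0, 0] -> [0, 0, 0, 0]
row 1: [0, 16, 0, 0] -> [0, 0, 0, 16]
row 2: [0, 0, 0, 2] -> [0, 0, 0, 2]
row 3: [0, 0, 32, 0] -> [0, 0, 0, 32]

Answer:  0  0  0  0
 0  0  0 16
 0  0  0  2
 0  0  0 32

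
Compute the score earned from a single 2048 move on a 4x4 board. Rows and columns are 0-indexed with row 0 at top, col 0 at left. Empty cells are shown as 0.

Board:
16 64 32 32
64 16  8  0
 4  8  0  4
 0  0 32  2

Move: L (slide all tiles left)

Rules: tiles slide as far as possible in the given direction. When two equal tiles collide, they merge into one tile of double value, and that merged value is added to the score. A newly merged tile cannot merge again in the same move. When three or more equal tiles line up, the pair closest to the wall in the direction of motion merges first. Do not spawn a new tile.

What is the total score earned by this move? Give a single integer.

Answer: 64

Derivation:
Slide left:
row 0: [16, 64, 32, 32] -> [16, 64, 64, 0]  score +64 (running 64)
row 1: [64, 16, 8, 0] -> [64, 16, 8, 0]  score +0 (running 64)
row 2: [4, 8, 0, 4] -> [4, 8, 4, 0]  score +0 (running 64)
row 3: [0, 0, 32, 2] -> [32, 2, 0, 0]  score +0 (running 64)
Board after move:
16 64 64  0
64 16  8  0
 4  8  4  0
32  2  0  0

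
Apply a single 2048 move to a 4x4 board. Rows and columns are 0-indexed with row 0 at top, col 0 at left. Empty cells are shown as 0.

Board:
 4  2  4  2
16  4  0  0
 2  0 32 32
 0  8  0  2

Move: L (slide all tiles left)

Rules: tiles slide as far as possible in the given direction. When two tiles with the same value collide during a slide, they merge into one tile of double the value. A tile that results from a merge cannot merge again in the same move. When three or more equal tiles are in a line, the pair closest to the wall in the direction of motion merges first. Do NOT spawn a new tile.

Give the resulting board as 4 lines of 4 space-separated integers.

Slide left:
row 0: [4, 2, 4, 2] -> [4, 2, 4, 2]
row 1: [16, 4, 0, 0] -> [16, 4, 0, 0]
row 2: [2, 0, 32, 32] -> [2, 64, 0, 0]
row 3: [0, 8, 0, 2] -> [8, 2, 0, 0]

Answer:  4  2  4  2
16  4  0  0
 2 64  0  0
 8  2  0  0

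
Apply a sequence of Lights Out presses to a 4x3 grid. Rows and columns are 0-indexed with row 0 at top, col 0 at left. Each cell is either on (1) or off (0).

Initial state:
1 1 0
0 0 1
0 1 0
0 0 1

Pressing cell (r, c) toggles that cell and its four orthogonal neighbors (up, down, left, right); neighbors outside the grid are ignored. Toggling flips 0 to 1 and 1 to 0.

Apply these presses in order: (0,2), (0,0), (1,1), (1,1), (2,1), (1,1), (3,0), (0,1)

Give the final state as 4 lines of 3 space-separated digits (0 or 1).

After press 1 at (0,2):
1 0 1
0 0 0
0 1 0
0 0 1

After press 2 at (0,0):
0 1 1
1 0 0
0 1 0
0 0 1

After press 3 at (1,1):
0 0 1
0 1 1
0 0 0
0 0 1

After press 4 at (1,1):
0 1 1
1 0 0
0 1 0
0 0 1

After press 5 at (2,1):
0 1 1
1 1 0
1 0 1
0 1 1

After press 6 at (1,1):
0 0 1
0 0 1
1 1 1
0 1 1

After press 7 at (3,0):
0 0 1
0 0 1
0 1 1
1 0 1

After press 8 at (0,1):
1 1 0
0 1 1
0 1 1
1 0 1

Answer: 1 1 0
0 1 1
0 1 1
1 0 1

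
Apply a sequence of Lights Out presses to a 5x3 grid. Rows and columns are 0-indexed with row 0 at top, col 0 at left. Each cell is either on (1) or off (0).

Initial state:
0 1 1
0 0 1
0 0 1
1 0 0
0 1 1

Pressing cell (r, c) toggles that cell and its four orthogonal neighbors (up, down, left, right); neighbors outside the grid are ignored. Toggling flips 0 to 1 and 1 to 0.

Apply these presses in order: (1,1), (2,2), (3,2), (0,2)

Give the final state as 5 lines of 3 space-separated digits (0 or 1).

After press 1 at (1,1):
0 0 1
1 1 0
0 1 1
1 0 0
0 1 1

After press 2 at (2,2):
0 0 1
1 1 1
0 0 0
1 0 1
0 1 1

After press 3 at (3,2):
0 0 1
1 1 1
0 0 1
1 1 0
0 1 0

After press 4 at (0,2):
0 1 0
1 1 0
0 0 1
1 1 0
0 1 0

Answer: 0 1 0
1 1 0
0 0 1
1 1 0
0 1 0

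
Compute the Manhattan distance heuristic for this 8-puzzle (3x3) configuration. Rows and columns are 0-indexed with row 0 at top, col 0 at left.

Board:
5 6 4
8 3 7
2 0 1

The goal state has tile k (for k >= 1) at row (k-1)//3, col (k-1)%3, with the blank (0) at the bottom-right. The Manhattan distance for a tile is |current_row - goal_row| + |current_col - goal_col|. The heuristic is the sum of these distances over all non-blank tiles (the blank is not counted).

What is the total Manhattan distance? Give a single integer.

Answer: 21

Derivation:
Tile 5: at (0,0), goal (1,1), distance |0-1|+|0-1| = 2
Tile 6: at (0,1), goal (1,2), distance |0-1|+|1-2| = 2
Tile 4: at (0,2), goal (1,0), distance |0-1|+|2-0| = 3
Tile 8: at (1,0), goal (2,1), distance |1-2|+|0-1| = 2
Tile 3: at (1,1), goal (0,2), distance |1-0|+|1-2| = 2
Tile 7: at (1,2), goal (2,0), distance |1-2|+|2-0| = 3
Tile 2: at (2,0), goal (0,1), distance |2-0|+|0-1| = 3
Tile 1: at (2,2), goal (0,0), distance |2-0|+|2-0| = 4
Sum: 2 + 2 + 3 + 2 + 2 + 3 + 3 + 4 = 21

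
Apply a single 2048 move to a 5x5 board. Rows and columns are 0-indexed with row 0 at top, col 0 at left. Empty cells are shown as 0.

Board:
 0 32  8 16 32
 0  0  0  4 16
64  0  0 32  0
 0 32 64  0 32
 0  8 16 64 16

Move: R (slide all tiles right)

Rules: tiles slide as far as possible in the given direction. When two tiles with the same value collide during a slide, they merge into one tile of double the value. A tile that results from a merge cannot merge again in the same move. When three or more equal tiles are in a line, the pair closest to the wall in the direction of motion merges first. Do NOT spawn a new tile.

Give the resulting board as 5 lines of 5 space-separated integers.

Slide right:
row 0: [0, 32, 8, 16, 32] -> [0, 32, 8, 16, 32]
row 1: [0, 0, 0, 4, 16] -> [0, 0, 0, 4, 16]
row 2: [64, 0, 0, 32, 0] -> [0, 0, 0, 64, 32]
row 3: [0, 32, 64, 0, 32] -> [0, 0, 32, 64, 32]
row 4: [0, 8, 16, 64, 16] -> [0, 8, 16, 64, 16]

Answer:  0 32  8 16 32
 0  0  0  4 16
 0  0  0 64 32
 0  0 32 64 32
 0  8 16 64 16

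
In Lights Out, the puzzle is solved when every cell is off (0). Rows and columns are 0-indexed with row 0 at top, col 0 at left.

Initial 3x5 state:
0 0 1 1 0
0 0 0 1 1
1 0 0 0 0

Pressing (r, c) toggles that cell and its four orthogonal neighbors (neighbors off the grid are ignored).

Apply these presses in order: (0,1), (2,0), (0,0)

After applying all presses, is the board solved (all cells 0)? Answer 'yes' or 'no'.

After press 1 at (0,1):
1 1 0 1 0
0 1 0 1 1
1 0 0 0 0

After press 2 at (2,0):
1 1 0 1 0
1 1 0 1 1
0 1 0 0 0

After press 3 at (0,0):
0 0 0 1 0
0 1 0 1 1
0 1 0 0 0

Lights still on: 5

Answer: no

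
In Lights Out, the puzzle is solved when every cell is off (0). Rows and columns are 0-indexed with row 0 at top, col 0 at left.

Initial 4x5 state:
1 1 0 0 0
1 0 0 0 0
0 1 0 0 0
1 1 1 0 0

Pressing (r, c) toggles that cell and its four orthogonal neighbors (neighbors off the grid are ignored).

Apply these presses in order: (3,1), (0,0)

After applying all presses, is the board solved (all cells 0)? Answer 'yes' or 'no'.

Answer: yes

Derivation:
After press 1 at (3,1):
1 1 0 0 0
1 0 0 0 0
0 0 0 0 0
0 0 0 0 0

After press 2 at (0,0):
0 0 0 0 0
0 0 0 0 0
0 0 0 0 0
0 0 0 0 0

Lights still on: 0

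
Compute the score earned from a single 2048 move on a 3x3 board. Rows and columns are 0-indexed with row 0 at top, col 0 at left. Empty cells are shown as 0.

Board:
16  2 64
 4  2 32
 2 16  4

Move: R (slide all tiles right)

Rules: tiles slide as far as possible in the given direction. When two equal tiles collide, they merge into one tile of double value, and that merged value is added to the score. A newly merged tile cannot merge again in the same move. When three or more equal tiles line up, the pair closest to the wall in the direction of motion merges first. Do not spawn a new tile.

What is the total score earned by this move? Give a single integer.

Slide right:
row 0: [16, 2, 64] -> [16, 2, 64]  score +0 (running 0)
row 1: [4, 2, 32] -> [4, 2, 32]  score +0 (running 0)
row 2: [2, 16, 4] -> [2, 16, 4]  score +0 (running 0)
Board after move:
16  2 64
 4  2 32
 2 16  4

Answer: 0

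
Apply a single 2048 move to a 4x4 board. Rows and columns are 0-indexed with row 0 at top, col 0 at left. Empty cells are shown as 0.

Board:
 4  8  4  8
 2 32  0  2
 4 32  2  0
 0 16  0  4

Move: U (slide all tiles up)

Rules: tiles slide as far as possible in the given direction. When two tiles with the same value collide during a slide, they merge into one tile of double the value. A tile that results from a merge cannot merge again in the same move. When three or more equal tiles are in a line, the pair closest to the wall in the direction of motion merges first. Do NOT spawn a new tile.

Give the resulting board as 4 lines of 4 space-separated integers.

Answer:  4  8  4  8
 2 64  2  2
 4 16  0  4
 0  0  0  0

Derivation:
Slide up:
col 0: [4, 2, 4, 0] -> [4, 2, 4, 0]
col 1: [8, 32, 32, 16] -> [8, 64, 16, 0]
col 2: [4, 0, 2, 0] -> [4, 2, 0, 0]
col 3: [8, 2, 0, 4] -> [8, 2, 4, 0]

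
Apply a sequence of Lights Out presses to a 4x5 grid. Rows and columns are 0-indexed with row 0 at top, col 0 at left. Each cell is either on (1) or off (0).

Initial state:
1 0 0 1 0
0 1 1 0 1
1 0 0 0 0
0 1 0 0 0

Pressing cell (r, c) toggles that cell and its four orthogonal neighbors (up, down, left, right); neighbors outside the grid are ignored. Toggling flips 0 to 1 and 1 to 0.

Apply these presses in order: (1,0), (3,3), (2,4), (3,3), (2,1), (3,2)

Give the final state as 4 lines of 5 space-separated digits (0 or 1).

Answer: 0 0 0 1 0
1 1 1 0 0
1 1 0 1 1
0 1 1 1 1

Derivation:
After press 1 at (1,0):
0 0 0 1 0
1 0 1 0 1
0 0 0 0 0
0 1 0 0 0

After press 2 at (3,3):
0 0 0 1 0
1 0 1 0 1
0 0 0 1 0
0 1 1 1 1

After press 3 at (2,4):
0 0 0 1 0
1 0 1 0 0
0 0 0 0 1
0 1 1 1 0

After press 4 at (3,3):
0 0 0 1 0
1 0 1 0 0
0 0 0 1 1
0 1 0 0 1

After press 5 at (2,1):
0 0 0 1 0
1 1 1 0 0
1 1 1 1 1
0 0 0 0 1

After press 6 at (3,2):
0 0 0 1 0
1 1 1 0 0
1 1 0 1 1
0 1 1 1 1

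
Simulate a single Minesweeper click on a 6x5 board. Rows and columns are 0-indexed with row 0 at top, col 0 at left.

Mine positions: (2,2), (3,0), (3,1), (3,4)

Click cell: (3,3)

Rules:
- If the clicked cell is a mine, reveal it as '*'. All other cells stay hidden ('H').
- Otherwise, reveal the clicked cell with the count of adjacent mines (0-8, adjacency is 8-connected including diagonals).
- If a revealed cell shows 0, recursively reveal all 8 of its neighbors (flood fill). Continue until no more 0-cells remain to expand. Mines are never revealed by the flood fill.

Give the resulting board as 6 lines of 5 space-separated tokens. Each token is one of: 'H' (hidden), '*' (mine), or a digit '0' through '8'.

H H H H H
H H H H H
H H H H H
H H H 2 H
H H H H H
H H H H H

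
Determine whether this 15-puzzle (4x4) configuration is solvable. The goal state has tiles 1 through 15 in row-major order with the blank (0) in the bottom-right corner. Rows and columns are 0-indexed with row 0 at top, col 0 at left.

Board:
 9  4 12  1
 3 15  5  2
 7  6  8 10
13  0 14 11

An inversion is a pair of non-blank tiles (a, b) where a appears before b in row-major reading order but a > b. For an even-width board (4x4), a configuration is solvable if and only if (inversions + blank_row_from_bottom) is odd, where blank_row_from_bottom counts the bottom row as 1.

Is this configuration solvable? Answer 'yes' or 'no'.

Answer: yes

Derivation:
Inversions: 34
Blank is in row 3 (0-indexed from top), which is row 1 counting from the bottom (bottom = 1).
34 + 1 = 35, which is odd, so the puzzle is solvable.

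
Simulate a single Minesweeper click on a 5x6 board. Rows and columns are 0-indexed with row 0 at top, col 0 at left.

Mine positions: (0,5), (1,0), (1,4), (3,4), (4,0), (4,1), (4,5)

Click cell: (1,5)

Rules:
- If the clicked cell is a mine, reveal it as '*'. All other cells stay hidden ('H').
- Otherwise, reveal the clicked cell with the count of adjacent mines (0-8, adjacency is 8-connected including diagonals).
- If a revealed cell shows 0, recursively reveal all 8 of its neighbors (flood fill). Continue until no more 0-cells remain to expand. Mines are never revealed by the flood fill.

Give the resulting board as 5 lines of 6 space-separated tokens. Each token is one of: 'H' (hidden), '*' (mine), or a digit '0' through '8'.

H H H H H H
H H H H H 2
H H H H H H
H H H H H H
H H H H H H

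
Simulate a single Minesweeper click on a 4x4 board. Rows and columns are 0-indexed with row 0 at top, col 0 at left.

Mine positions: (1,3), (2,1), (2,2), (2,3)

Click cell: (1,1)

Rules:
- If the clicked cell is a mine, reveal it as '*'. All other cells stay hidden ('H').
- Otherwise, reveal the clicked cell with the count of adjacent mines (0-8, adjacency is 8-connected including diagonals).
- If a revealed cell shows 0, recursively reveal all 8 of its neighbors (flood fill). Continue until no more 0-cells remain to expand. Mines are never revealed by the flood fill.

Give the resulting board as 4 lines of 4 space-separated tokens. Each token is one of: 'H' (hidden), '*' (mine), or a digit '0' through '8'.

H H H H
H 2 H H
H H H H
H H H H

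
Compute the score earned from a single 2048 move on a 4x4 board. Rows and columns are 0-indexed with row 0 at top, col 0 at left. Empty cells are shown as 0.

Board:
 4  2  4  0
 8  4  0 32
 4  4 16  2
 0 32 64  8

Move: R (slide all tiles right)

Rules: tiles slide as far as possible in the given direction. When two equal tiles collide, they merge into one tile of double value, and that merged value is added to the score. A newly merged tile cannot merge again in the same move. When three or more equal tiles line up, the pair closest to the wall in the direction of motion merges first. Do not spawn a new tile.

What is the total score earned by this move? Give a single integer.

Answer: 8

Derivation:
Slide right:
row 0: [4, 2, 4, 0] -> [0, 4, 2, 4]  score +0 (running 0)
row 1: [8, 4, 0, 32] -> [0, 8, 4, 32]  score +0 (running 0)
row 2: [4, 4, 16, 2] -> [0, 8, 16, 2]  score +8 (running 8)
row 3: [0, 32, 64, 8] -> [0, 32, 64, 8]  score +0 (running 8)
Board after move:
 0  4  2  4
 0  8  4 32
 0  8 16  2
 0 32 64  8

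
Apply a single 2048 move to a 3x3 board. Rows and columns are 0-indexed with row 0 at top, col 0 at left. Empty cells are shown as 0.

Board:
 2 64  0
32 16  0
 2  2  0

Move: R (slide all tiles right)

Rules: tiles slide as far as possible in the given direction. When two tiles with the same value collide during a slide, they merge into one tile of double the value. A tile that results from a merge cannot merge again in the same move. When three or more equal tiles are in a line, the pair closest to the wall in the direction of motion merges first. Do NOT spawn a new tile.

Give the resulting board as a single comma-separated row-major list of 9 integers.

Slide right:
row 0: [2, 64, 0] -> [0, 2, 64]
row 1: [32, 16, 0] -> [0, 32, 16]
row 2: [2, 2, 0] -> [0, 0, 4]

Answer: 0, 2, 64, 0, 32, 16, 0, 0, 4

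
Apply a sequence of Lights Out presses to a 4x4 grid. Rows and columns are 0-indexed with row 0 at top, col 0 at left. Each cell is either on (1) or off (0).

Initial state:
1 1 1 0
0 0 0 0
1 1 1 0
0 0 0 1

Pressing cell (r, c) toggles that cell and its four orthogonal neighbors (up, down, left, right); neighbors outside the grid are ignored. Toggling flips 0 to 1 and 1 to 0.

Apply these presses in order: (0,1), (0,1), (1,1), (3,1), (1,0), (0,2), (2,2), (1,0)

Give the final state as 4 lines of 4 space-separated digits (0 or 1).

After press 1 at (0,1):
0 0 0 0
0 1 0 0
1 1 1 0
0 0 0 1

After press 2 at (0,1):
1 1 1 0
0 0 0 0
1 1 1 0
0 0 0 1

After press 3 at (1,1):
1 0 1 0
1 1 1 0
1 0 1 0
0 0 0 1

After press 4 at (3,1):
1 0 1 0
1 1 1 0
1 1 1 0
1 1 1 1

After press 5 at (1,0):
0 0 1 0
0 0 1 0
0 1 1 0
1 1 1 1

After press 6 at (0,2):
0 1 0 1
0 0 0 0
0 1 1 0
1 1 1 1

After press 7 at (2,2):
0 1 0 1
0 0 1 0
0 0 0 1
1 1 0 1

After press 8 at (1,0):
1 1 0 1
1 1 1 0
1 0 0 1
1 1 0 1

Answer: 1 1 0 1
1 1 1 0
1 0 0 1
1 1 0 1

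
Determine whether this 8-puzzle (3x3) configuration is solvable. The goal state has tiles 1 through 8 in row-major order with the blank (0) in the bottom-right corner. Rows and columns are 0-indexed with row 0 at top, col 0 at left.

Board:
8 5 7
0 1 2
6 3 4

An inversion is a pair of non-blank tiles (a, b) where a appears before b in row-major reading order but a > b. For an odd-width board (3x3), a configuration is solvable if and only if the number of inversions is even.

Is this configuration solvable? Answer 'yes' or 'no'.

Inversions (pairs i<j in row-major order where tile[i] > tile[j] > 0): 18
18 is even, so the puzzle is solvable.

Answer: yes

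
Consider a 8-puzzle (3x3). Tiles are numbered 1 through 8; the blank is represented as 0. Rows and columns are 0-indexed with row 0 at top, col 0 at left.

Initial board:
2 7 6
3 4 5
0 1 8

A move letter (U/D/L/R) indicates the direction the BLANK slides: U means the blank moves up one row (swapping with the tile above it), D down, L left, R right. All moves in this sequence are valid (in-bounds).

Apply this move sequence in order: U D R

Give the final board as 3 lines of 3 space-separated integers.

Answer: 2 7 6
3 4 5
1 0 8

Derivation:
After move 1 (U):
2 7 6
0 4 5
3 1 8

After move 2 (D):
2 7 6
3 4 5
0 1 8

After move 3 (R):
2 7 6
3 4 5
1 0 8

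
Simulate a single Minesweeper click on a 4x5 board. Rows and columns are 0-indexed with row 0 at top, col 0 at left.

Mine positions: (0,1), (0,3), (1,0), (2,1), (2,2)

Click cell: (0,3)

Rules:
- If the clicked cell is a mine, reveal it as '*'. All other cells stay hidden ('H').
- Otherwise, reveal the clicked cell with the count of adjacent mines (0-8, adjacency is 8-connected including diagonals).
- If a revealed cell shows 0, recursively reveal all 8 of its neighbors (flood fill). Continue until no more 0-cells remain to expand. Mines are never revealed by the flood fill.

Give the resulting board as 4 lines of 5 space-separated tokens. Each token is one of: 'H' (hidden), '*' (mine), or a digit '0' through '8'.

H H H * H
H H H H H
H H H H H
H H H H H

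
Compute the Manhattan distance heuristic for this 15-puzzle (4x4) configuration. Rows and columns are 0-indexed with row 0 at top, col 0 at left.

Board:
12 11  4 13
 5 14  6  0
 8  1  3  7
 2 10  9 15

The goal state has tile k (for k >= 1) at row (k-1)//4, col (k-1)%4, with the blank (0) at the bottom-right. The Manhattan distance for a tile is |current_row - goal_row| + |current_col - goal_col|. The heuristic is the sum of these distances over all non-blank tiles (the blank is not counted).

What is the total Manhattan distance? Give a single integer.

Tile 12: (0,0)->(2,3) = 5
Tile 11: (0,1)->(2,2) = 3
Tile 4: (0,2)->(0,3) = 1
Tile 13: (0,3)->(3,0) = 6
Tile 5: (1,0)->(1,0) = 0
Tile 14: (1,1)->(3,1) = 2
Tile 6: (1,2)->(1,1) = 1
Tile 8: (2,0)->(1,3) = 4
Tile 1: (2,1)->(0,0) = 3
Tile 3: (2,2)->(0,2) = 2
Tile 7: (2,3)->(1,2) = 2
Tile 2: (3,0)->(0,1) = 4
Tile 10: (3,1)->(2,1) = 1
Tile 9: (3,2)->(2,0) = 3
Tile 15: (3,3)->(3,2) = 1
Sum: 5 + 3 + 1 + 6 + 0 + 2 + 1 + 4 + 3 + 2 + 2 + 4 + 1 + 3 + 1 = 38

Answer: 38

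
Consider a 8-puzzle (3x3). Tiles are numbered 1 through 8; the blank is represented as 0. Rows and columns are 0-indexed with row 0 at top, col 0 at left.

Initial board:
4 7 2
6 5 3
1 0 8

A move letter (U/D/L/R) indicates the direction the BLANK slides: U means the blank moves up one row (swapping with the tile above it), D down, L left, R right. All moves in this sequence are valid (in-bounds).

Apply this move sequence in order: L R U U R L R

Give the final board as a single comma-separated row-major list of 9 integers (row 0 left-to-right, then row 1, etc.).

After move 1 (L):
4 7 2
6 5 3
0 1 8

After move 2 (R):
4 7 2
6 5 3
1 0 8

After move 3 (U):
4 7 2
6 0 3
1 5 8

After move 4 (U):
4 0 2
6 7 3
1 5 8

After move 5 (R):
4 2 0
6 7 3
1 5 8

After move 6 (L):
4 0 2
6 7 3
1 5 8

After move 7 (R):
4 2 0
6 7 3
1 5 8

Answer: 4, 2, 0, 6, 7, 3, 1, 5, 8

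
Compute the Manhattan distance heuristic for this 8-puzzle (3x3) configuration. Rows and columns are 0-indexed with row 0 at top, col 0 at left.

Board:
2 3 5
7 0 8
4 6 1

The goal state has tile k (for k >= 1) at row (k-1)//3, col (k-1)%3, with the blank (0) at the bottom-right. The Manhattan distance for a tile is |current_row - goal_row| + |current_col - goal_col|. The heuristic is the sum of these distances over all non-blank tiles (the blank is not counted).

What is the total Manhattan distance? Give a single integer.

Tile 2: at (0,0), goal (0,1), distance |0-0|+|0-1| = 1
Tile 3: at (0,1), goal (0,2), distance |0-0|+|1-2| = 1
Tile 5: at (0,2), goal (1,1), distance |0-1|+|2-1| = 2
Tile 7: at (1,0), goal (2,0), distance |1-2|+|0-0| = 1
Tile 8: at (1,2), goal (2,1), distance |1-2|+|2-1| = 2
Tile 4: at (2,0), goal (1,0), distance |2-1|+|0-0| = 1
Tile 6: at (2,1), goal (1,2), distance |2-1|+|1-2| = 2
Tile 1: at (2,2), goal (0,0), distance |2-0|+|2-0| = 4
Sum: 1 + 1 + 2 + 1 + 2 + 1 + 2 + 4 = 14

Answer: 14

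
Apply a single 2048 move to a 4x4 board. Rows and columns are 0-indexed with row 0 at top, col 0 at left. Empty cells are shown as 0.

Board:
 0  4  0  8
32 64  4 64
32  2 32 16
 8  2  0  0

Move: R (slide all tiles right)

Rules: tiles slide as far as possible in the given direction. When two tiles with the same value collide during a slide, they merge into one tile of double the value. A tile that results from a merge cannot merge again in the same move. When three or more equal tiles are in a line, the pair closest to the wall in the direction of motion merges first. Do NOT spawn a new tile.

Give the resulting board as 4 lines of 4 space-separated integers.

Slide right:
row 0: [0, 4, 0, 8] -> [0, 0, 4, 8]
row 1: [32, 64, 4, 64] -> [32, 64, 4, 64]
row 2: [32, 2, 32, 16] -> [32, 2, 32, 16]
row 3: [8, 2, 0, 0] -> [0, 0, 8, 2]

Answer:  0  0  4  8
32 64  4 64
32  2 32 16
 0  0  8  2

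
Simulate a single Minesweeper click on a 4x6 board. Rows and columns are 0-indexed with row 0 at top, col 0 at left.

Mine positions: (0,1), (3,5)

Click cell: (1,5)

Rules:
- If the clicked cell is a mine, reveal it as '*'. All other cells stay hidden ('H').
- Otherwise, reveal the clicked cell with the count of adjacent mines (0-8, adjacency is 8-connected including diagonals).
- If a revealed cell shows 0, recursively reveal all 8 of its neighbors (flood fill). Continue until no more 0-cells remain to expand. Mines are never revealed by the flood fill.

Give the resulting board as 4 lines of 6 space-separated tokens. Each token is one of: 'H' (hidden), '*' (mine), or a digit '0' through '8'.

H H 1 0 0 0
1 1 1 0 0 0
0 0 0 0 1 1
0 0 0 0 1 H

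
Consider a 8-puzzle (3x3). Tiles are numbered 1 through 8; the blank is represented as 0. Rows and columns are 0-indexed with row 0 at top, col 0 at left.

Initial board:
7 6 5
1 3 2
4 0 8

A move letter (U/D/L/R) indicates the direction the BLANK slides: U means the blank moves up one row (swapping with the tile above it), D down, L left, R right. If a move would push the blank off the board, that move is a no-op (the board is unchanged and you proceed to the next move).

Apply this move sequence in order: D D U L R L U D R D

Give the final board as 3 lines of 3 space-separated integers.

Answer: 7 6 5
1 3 2
4 0 8

Derivation:
After move 1 (D):
7 6 5
1 3 2
4 0 8

After move 2 (D):
7 6 5
1 3 2
4 0 8

After move 3 (U):
7 6 5
1 0 2
4 3 8

After move 4 (L):
7 6 5
0 1 2
4 3 8

After move 5 (R):
7 6 5
1 0 2
4 3 8

After move 6 (L):
7 6 5
0 1 2
4 3 8

After move 7 (U):
0 6 5
7 1 2
4 3 8

After move 8 (D):
7 6 5
0 1 2
4 3 8

After move 9 (R):
7 6 5
1 0 2
4 3 8

After move 10 (D):
7 6 5
1 3 2
4 0 8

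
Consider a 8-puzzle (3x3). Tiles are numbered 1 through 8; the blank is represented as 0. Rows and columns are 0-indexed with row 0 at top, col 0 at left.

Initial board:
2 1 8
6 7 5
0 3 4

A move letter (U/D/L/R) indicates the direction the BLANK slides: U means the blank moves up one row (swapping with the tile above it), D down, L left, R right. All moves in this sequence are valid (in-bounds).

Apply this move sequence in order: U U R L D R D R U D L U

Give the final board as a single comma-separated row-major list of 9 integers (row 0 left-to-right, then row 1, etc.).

Answer: 2, 1, 8, 7, 0, 5, 6, 3, 4

Derivation:
After move 1 (U):
2 1 8
0 7 5
6 3 4

After move 2 (U):
0 1 8
2 7 5
6 3 4

After move 3 (R):
1 0 8
2 7 5
6 3 4

After move 4 (L):
0 1 8
2 7 5
6 3 4

After move 5 (D):
2 1 8
0 7 5
6 3 4

After move 6 (R):
2 1 8
7 0 5
6 3 4

After move 7 (D):
2 1 8
7 3 5
6 0 4

After move 8 (R):
2 1 8
7 3 5
6 4 0

After move 9 (U):
2 1 8
7 3 0
6 4 5

After move 10 (D):
2 1 8
7 3 5
6 4 0

After move 11 (L):
2 1 8
7 3 5
6 0 4

After move 12 (U):
2 1 8
7 0 5
6 3 4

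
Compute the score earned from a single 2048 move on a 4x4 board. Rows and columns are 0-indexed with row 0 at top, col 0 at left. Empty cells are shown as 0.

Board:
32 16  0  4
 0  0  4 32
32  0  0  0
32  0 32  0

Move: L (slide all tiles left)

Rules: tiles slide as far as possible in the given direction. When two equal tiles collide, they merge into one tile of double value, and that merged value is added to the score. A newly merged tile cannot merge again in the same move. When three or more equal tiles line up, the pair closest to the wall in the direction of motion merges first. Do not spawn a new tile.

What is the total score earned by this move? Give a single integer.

Slide left:
row 0: [32, 16, 0, 4] -> [32, 16, 4, 0]  score +0 (running 0)
row 1: [0, 0, 4, 32] -> [4, 32, 0, 0]  score +0 (running 0)
row 2: [32, 0, 0, 0] -> [32, 0, 0, 0]  score +0 (running 0)
row 3: [32, 0, 32, 0] -> [64, 0, 0, 0]  score +64 (running 64)
Board after move:
32 16  4  0
 4 32  0  0
32  0  0  0
64  0  0  0

Answer: 64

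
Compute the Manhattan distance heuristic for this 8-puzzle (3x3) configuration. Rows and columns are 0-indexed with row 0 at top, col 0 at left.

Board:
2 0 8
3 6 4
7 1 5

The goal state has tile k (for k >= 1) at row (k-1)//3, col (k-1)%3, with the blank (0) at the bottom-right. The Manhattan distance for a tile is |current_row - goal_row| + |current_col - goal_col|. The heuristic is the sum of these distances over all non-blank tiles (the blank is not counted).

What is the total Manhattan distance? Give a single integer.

Tile 2: at (0,0), goal (0,1), distance |0-0|+|0-1| = 1
Tile 8: at (0,2), goal (2,1), distance |0-2|+|2-1| = 3
Tile 3: at (1,0), goal (0,2), distance |1-0|+|0-2| = 3
Tile 6: at (1,1), goal (1,2), distance |1-1|+|1-2| = 1
Tile 4: at (1,2), goal (1,0), distance |1-1|+|2-0| = 2
Tile 7: at (2,0), goal (2,0), distance |2-2|+|0-0| = 0
Tile 1: at (2,1), goal (0,0), distance |2-0|+|1-0| = 3
Tile 5: at (2,2), goal (1,1), distance |2-1|+|2-1| = 2
Sum: 1 + 3 + 3 + 1 + 2 + 0 + 3 + 2 = 15

Answer: 15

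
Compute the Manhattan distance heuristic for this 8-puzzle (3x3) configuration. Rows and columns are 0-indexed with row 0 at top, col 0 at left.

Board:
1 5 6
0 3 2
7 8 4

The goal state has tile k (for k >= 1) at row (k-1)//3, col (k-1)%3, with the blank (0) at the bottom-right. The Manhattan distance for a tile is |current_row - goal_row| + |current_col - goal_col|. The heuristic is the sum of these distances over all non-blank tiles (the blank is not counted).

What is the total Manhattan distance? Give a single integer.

Tile 1: (0,0)->(0,0) = 0
Tile 5: (0,1)->(1,1) = 1
Tile 6: (0,2)->(1,2) = 1
Tile 3: (1,1)->(0,2) = 2
Tile 2: (1,2)->(0,1) = 2
Tile 7: (2,0)->(2,0) = 0
Tile 8: (2,1)->(2,1) = 0
Tile 4: (2,2)->(1,0) = 3
Sum: 0 + 1 + 1 + 2 + 2 + 0 + 0 + 3 = 9

Answer: 9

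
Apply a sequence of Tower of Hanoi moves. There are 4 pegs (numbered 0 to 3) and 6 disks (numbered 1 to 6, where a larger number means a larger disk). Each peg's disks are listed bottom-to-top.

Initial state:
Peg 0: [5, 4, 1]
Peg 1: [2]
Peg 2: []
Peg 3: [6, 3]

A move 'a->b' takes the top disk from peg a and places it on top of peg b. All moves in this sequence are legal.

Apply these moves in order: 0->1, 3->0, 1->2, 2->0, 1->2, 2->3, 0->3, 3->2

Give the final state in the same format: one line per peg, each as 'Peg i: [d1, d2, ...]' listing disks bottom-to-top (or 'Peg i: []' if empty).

After move 1 (0->1):
Peg 0: [5, 4]
Peg 1: [2, 1]
Peg 2: []
Peg 3: [6, 3]

After move 2 (3->0):
Peg 0: [5, 4, 3]
Peg 1: [2, 1]
Peg 2: []
Peg 3: [6]

After move 3 (1->2):
Peg 0: [5, 4, 3]
Peg 1: [2]
Peg 2: [1]
Peg 3: [6]

After move 4 (2->0):
Peg 0: [5, 4, 3, 1]
Peg 1: [2]
Peg 2: []
Peg 3: [6]

After move 5 (1->2):
Peg 0: [5, 4, 3, 1]
Peg 1: []
Peg 2: [2]
Peg 3: [6]

After move 6 (2->3):
Peg 0: [5, 4, 3, 1]
Peg 1: []
Peg 2: []
Peg 3: [6, 2]

After move 7 (0->3):
Peg 0: [5, 4, 3]
Peg 1: []
Peg 2: []
Peg 3: [6, 2, 1]

After move 8 (3->2):
Peg 0: [5, 4, 3]
Peg 1: []
Peg 2: [1]
Peg 3: [6, 2]

Answer: Peg 0: [5, 4, 3]
Peg 1: []
Peg 2: [1]
Peg 3: [6, 2]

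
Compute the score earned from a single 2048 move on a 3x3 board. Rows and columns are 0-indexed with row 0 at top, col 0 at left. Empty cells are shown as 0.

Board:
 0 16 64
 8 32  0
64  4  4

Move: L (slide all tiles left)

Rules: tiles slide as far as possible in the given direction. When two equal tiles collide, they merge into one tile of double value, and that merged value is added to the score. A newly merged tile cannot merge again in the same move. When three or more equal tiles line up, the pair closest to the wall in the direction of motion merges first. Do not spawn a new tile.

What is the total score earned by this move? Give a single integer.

Slide left:
row 0: [0, 16, 64] -> [16, 64, 0]  score +0 (running 0)
row 1: [8, 32, 0] -> [8, 32, 0]  score +0 (running 0)
row 2: [64, 4, 4] -> [64, 8, 0]  score +8 (running 8)
Board after move:
16 64  0
 8 32  0
64  8  0

Answer: 8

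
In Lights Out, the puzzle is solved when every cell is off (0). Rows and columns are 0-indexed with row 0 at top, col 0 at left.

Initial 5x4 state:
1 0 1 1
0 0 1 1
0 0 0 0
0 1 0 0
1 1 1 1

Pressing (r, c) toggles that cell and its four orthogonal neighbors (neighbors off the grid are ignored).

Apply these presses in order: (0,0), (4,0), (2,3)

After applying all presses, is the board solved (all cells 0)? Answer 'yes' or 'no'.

Answer: no

Derivation:
After press 1 at (0,0):
0 1 1 1
1 0 1 1
0 0 0 0
0 1 0 0
1 1 1 1

After press 2 at (4,0):
0 1 1 1
1 0 1 1
0 0 0 0
1 1 0 0
0 0 1 1

After press 3 at (2,3):
0 1 1 1
1 0 1 0
0 0 1 1
1 1 0 1
0 0 1 1

Lights still on: 12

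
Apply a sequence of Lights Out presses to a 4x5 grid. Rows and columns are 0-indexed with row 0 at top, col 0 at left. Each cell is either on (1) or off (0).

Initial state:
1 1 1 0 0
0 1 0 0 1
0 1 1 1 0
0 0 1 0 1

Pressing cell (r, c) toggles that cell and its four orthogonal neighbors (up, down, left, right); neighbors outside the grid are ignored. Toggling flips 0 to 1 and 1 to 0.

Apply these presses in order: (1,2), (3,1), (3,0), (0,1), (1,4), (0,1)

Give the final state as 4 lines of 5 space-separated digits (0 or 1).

After press 1 at (1,2):
1 1 0 0 0
0 0 1 1 1
0 1 0 1 0
0 0 1 0 1

After press 2 at (3,1):
1 1 0 0 0
0 0 1 1 1
0 0 0 1 0
1 1 0 0 1

After press 3 at (3,0):
1 1 0 0 0
0 0 1 1 1
1 0 0 1 0
0 0 0 0 1

After press 4 at (0,1):
0 0 1 0 0
0 1 1 1 1
1 0 0 1 0
0 0 0 0 1

After press 5 at (1,4):
0 0 1 0 1
0 1 1 0 0
1 0 0 1 1
0 0 0 0 1

After press 6 at (0,1):
1 1 0 0 1
0 0 1 0 0
1 0 0 1 1
0 0 0 0 1

Answer: 1 1 0 0 1
0 0 1 0 0
1 0 0 1 1
0 0 0 0 1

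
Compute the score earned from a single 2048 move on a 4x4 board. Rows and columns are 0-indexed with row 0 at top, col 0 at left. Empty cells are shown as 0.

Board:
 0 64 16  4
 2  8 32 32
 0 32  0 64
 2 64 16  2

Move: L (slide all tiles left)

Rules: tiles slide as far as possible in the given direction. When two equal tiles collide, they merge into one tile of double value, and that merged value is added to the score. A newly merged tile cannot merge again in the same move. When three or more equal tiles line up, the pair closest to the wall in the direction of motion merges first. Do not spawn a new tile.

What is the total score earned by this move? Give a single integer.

Slide left:
row 0: [0, 64, 16, 4] -> [64, 16, 4, 0]  score +0 (running 0)
row 1: [2, 8, 32, 32] -> [2, 8, 64, 0]  score +64 (running 64)
row 2: [0, 32, 0, 64] -> [32, 64, 0, 0]  score +0 (running 64)
row 3: [2, 64, 16, 2] -> [2, 64, 16, 2]  score +0 (running 64)
Board after move:
64 16  4  0
 2  8 64  0
32 64  0  0
 2 64 16  2

Answer: 64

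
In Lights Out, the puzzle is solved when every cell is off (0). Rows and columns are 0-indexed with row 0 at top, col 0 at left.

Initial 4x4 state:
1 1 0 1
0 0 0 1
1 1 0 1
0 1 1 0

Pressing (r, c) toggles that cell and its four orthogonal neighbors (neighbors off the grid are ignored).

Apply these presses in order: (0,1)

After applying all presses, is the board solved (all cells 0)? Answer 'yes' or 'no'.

After press 1 at (0,1):
0 0 1 1
0 1 0 1
1 1 0 1
0 1 1 0

Lights still on: 9

Answer: no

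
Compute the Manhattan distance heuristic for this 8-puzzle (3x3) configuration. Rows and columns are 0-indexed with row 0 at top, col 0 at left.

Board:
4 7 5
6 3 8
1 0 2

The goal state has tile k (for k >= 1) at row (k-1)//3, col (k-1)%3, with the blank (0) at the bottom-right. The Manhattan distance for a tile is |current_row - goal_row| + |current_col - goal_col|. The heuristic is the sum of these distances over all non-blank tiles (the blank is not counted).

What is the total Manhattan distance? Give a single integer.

Tile 4: (0,0)->(1,0) = 1
Tile 7: (0,1)->(2,0) = 3
Tile 5: (0,2)->(1,1) = 2
Tile 6: (1,0)->(1,2) = 2
Tile 3: (1,1)->(0,2) = 2
Tile 8: (1,2)->(2,1) = 2
Tile 1: (2,0)->(0,0) = 2
Tile 2: (2,2)->(0,1) = 3
Sum: 1 + 3 + 2 + 2 + 2 + 2 + 2 + 3 = 17

Answer: 17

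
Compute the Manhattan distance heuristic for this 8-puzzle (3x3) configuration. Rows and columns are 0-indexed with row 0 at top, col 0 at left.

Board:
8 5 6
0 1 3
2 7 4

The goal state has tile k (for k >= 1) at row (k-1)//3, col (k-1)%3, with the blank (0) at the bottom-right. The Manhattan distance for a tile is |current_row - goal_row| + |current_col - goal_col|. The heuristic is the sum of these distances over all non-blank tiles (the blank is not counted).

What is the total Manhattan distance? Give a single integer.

Answer: 15

Derivation:
Tile 8: (0,0)->(2,1) = 3
Tile 5: (0,1)->(1,1) = 1
Tile 6: (0,2)->(1,2) = 1
Tile 1: (1,1)->(0,0) = 2
Tile 3: (1,2)->(0,2) = 1
Tile 2: (2,0)->(0,1) = 3
Tile 7: (2,1)->(2,0) = 1
Tile 4: (2,2)->(1,0) = 3
Sum: 3 + 1 + 1 + 2 + 1 + 3 + 1 + 3 = 15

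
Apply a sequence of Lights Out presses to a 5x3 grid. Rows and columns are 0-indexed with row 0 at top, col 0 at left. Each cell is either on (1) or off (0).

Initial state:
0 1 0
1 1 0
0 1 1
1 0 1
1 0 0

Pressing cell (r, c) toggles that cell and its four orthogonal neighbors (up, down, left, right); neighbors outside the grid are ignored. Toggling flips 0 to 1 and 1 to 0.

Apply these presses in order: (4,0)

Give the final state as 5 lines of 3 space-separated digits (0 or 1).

Answer: 0 1 0
1 1 0
0 1 1
0 0 1
0 1 0

Derivation:
After press 1 at (4,0):
0 1 0
1 1 0
0 1 1
0 0 1
0 1 0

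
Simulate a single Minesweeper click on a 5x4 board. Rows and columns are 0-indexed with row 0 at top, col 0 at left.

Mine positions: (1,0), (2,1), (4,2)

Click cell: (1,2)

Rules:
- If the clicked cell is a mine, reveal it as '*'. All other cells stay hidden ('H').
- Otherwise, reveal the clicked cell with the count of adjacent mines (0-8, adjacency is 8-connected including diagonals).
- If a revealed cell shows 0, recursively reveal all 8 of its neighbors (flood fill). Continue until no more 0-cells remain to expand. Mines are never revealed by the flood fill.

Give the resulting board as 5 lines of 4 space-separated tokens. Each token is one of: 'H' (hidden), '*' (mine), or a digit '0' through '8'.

H H H H
H H 1 H
H H H H
H H H H
H H H H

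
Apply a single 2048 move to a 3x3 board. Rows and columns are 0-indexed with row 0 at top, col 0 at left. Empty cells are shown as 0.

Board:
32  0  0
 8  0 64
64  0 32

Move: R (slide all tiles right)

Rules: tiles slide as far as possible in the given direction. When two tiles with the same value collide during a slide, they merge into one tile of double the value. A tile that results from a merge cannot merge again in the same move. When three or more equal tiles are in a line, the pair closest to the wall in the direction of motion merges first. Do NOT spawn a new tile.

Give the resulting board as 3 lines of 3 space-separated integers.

Answer:  0  0 32
 0  8 64
 0 64 32

Derivation:
Slide right:
row 0: [32, 0, 0] -> [0, 0, 32]
row 1: [8, 0, 64] -> [0, 8, 64]
row 2: [64, 0, 32] -> [0, 64, 32]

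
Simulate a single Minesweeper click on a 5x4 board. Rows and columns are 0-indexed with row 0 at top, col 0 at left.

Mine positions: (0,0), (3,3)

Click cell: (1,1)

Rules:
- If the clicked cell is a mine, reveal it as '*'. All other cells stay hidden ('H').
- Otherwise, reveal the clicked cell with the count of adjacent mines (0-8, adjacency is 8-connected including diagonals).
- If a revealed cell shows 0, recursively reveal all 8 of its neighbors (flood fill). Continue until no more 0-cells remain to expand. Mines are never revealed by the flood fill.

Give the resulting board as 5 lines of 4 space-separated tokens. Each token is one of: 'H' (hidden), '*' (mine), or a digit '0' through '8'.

H H H H
H 1 H H
H H H H
H H H H
H H H H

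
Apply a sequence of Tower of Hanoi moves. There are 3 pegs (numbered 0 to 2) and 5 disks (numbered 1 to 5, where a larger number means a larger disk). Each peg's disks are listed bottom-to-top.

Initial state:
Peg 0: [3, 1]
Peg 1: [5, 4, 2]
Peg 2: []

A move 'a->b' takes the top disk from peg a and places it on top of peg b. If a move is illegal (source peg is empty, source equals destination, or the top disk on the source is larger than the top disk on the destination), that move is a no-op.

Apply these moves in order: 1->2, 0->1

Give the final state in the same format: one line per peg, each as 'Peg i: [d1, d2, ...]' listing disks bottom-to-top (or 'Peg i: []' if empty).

Answer: Peg 0: [3]
Peg 1: [5, 4, 1]
Peg 2: [2]

Derivation:
After move 1 (1->2):
Peg 0: [3, 1]
Peg 1: [5, 4]
Peg 2: [2]

After move 2 (0->1):
Peg 0: [3]
Peg 1: [5, 4, 1]
Peg 2: [2]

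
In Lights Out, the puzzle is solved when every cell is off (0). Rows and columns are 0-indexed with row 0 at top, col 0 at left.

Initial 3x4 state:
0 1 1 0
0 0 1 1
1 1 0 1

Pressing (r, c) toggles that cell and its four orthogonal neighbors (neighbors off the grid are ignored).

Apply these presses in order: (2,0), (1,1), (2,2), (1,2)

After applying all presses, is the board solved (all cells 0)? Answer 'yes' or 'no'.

Answer: yes

Derivation:
After press 1 at (2,0):
0 1 1 0
1 0 1 1
0 0 0 1

After press 2 at (1,1):
0 0 1 0
0 1 0 1
0 1 0 1

After press 3 at (2,2):
0 0 1 0
0 1 1 1
0 0 1 0

After press 4 at (1,2):
0 0 0 0
0 0 0 0
0 0 0 0

Lights still on: 0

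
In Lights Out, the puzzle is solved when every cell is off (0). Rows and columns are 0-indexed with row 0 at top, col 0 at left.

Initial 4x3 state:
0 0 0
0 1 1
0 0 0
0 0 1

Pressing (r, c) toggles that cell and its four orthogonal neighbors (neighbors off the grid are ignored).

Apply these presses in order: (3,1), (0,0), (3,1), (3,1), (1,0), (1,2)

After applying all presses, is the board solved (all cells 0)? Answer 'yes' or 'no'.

Answer: no

Derivation:
After press 1 at (3,1):
0 0 0
0 1 1
0 1 0
1 1 0

After press 2 at (0,0):
1 1 0
1 1 1
0 1 0
1 1 0

After press 3 at (3,1):
1 1 0
1 1 1
0 0 0
0 0 1

After press 4 at (3,1):
1 1 0
1 1 1
0 1 0
1 1 0

After press 5 at (1,0):
0 1 0
0 0 1
1 1 0
1 1 0

After press 6 at (1,2):
0 1 1
0 1 0
1 1 1
1 1 0

Lights still on: 8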